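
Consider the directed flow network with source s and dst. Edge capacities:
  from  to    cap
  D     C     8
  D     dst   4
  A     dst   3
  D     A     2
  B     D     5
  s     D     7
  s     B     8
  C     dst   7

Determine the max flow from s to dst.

12

Augment s->D->dst: bottleneck 4. Total 4.
Augment s->D->C->dst: bottleneck 3. Total 7.
Augment s->B->D->C->dst: bottleneck 4. Total 11.
Augment s->B->D->A->dst: bottleneck 1. Total 12.
No augmenting path remains in the residual graph.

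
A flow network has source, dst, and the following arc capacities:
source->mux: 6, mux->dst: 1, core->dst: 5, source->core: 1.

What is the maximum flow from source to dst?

Augment source->core->dst: bottleneck 1. Total 1.
Augment source->mux->dst: bottleneck 1. Total 2.
No augmenting path remains in the residual graph.

2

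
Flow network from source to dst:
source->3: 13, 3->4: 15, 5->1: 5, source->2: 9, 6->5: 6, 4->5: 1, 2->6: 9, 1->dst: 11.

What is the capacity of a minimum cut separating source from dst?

Max flow = 5 (via 2 augmenting paths).
In the residual at optimum, the set reachable from source is {2, 3, 4, 5, 6, source}.
Cut edges: 5->1 (cap 5). Sum = 5.

5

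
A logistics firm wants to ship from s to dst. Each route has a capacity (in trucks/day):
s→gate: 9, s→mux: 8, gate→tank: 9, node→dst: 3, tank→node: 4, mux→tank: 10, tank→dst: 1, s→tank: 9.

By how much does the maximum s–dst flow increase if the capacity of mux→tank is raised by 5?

0

Original max flow = 4.
Edge mux→tank does not cross the min cut (source side {gate, mux, node, s, tank}), so extra capacity there cannot help.
New max flow = 4. Increase = 0.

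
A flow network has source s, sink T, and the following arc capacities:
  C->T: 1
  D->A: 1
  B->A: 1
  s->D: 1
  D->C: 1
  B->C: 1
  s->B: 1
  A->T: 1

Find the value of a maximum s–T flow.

Augment s->B->A->T: bottleneck 1. Total 1.
Augment s->D->C->T: bottleneck 1. Total 2.
No augmenting path remains in the residual graph.

2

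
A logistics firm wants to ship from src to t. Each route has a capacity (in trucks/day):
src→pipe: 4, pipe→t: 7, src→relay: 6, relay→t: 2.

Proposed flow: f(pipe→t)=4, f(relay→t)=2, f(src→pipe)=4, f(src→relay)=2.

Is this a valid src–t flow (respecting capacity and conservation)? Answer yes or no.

Every edge has 0 ≤ f(e) ≤ cap(e).
At each intermediate node, inflow equals outflow.

Yes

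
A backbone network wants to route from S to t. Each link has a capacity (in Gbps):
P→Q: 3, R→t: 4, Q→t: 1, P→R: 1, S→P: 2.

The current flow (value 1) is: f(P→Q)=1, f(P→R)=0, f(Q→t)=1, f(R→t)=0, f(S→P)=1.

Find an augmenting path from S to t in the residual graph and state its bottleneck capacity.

Residual along S→P→R→t: S→P: 1, P→R: 1, R→t: 4.
Bottleneck = min = 1.

S→P→R→t, bottleneck 1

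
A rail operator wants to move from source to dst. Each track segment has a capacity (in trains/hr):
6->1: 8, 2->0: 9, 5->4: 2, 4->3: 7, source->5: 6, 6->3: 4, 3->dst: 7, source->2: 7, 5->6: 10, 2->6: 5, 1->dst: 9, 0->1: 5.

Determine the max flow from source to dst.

13

Augment source->2->0->1->dst: bottleneck 5. Total 5.
Augment source->2->6->1->dst: bottleneck 2. Total 7.
Augment source->5->6->1->dst: bottleneck 2. Total 9.
Augment source->5->6->3->dst: bottleneck 4. Total 13.
No augmenting path remains in the residual graph.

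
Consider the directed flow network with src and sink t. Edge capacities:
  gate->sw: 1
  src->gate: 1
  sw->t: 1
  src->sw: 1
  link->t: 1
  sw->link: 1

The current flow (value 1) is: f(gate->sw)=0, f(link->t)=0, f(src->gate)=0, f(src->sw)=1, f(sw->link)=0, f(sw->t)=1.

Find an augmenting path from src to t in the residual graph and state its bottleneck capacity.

Residual along src->gate->sw->link->t: src->gate: 1, gate->sw: 1, sw->link: 1, link->t: 1.
Bottleneck = min = 1.

src->gate->sw->link->t, bottleneck 1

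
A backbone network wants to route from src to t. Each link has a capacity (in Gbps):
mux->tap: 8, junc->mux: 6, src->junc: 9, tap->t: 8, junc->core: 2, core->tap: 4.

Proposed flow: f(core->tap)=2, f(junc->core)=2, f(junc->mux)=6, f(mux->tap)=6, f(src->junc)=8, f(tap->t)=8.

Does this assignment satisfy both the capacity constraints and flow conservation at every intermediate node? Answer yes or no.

Yes

Every edge has 0 ≤ f(e) ≤ cap(e).
At each intermediate node, inflow equals outflow.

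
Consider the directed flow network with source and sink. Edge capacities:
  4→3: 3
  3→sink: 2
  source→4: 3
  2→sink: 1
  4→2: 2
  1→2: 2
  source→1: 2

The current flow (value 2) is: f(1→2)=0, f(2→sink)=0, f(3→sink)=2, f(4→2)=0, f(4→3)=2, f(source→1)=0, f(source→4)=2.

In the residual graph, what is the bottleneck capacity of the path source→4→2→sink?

Residual capacities along the path: source→4: 1, 4→2: 2, 2→sink: 1.
Minimum is 1.

1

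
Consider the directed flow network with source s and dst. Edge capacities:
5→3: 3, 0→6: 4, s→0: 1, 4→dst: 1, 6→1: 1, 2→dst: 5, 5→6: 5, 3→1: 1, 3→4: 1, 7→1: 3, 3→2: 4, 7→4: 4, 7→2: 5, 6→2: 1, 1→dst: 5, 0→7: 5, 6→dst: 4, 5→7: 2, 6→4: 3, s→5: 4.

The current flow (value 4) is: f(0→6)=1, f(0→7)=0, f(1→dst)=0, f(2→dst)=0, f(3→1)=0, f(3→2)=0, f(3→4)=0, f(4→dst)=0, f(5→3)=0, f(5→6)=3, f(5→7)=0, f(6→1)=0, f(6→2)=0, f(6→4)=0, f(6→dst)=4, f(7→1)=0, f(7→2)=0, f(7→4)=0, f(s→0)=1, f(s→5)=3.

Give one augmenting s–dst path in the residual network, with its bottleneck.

Residual along s→5→7→1→dst: s→5: 1, 5→7: 2, 7→1: 3, 1→dst: 5.
Bottleneck = min = 1.

s→5→7→1→dst, bottleneck 1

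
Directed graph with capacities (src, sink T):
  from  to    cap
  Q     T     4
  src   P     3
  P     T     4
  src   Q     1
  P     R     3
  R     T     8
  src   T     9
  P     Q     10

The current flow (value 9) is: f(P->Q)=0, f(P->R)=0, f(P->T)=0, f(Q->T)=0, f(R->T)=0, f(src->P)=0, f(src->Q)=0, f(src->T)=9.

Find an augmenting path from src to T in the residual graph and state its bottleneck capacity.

src->P->T, bottleneck 3

Residual along src->P->T: src->P: 3, P->T: 4.
Bottleneck = min = 3.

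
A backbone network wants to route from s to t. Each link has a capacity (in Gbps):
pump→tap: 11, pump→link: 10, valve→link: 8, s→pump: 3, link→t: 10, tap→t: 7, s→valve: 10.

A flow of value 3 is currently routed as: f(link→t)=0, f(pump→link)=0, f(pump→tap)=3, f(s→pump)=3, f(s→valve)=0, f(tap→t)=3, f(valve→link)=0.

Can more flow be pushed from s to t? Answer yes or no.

Residual path s→valve→link→t has bottleneck 8 > 0.
Pushing 8 along it raises the flow to 11, so the given flow is not maximum.

Yes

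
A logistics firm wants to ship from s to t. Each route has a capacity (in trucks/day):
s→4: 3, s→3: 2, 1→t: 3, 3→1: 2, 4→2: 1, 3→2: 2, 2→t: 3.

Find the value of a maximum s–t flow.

3

Augment s→3→1→t: bottleneck 2. Total 2.
Augment s→4→2→t: bottleneck 1. Total 3.
No augmenting path remains in the residual graph.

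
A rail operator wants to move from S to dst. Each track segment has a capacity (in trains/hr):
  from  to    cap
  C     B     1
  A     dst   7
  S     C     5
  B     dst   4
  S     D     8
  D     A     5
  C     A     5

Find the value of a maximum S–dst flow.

8

Augment S→D→A→dst: bottleneck 5. Total 5.
Augment S→C→A→dst: bottleneck 2. Total 7.
Augment S→C→B→dst: bottleneck 1. Total 8.
No augmenting path remains in the residual graph.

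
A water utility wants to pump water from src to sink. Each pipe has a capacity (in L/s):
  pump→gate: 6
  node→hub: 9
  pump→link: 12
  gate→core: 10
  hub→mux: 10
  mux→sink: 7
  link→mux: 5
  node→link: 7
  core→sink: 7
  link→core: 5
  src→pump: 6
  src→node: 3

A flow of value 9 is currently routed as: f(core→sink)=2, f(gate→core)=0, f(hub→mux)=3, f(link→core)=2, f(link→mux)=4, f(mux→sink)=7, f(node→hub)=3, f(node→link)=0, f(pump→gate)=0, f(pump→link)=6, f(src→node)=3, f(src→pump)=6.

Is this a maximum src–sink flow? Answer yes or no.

Yes

Residual reachable from src: {src}; sink is not reachable.
Saturated cut: src→node, src→pump with total capacity 9 = current flow value. Flow is maximum.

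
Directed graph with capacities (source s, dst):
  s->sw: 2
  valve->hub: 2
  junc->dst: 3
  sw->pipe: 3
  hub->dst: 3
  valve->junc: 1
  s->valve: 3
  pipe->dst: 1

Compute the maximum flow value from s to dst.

4

Augment s->valve->hub->dst: bottleneck 2. Total 2.
Augment s->valve->junc->dst: bottleneck 1. Total 3.
Augment s->sw->pipe->dst: bottleneck 1. Total 4.
No augmenting path remains in the residual graph.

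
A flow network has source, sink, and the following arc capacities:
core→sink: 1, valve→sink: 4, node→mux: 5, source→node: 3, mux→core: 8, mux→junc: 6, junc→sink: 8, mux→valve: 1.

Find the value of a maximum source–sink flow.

Augment source→node→mux→valve→sink: bottleneck 1. Total 1.
Augment source→node→mux→core→sink: bottleneck 1. Total 2.
Augment source→node→mux→junc→sink: bottleneck 1. Total 3.
No augmenting path remains in the residual graph.

3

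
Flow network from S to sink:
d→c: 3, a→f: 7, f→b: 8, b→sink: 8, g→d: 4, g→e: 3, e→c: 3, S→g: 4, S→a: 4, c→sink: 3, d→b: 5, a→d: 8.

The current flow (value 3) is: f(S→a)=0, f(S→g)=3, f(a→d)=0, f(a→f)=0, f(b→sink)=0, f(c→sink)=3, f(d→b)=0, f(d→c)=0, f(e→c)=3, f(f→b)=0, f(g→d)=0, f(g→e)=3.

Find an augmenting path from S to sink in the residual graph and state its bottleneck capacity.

Residual along S→g→d→b→sink: S→g: 1, g→d: 4, d→b: 5, b→sink: 8.
Bottleneck = min = 1.

S→g→d→b→sink, bottleneck 1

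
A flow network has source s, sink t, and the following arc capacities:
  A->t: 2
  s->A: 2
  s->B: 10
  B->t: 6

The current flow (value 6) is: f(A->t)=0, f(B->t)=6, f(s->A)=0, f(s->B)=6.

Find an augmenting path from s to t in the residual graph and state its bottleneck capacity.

Residual along s->A->t: s->A: 2, A->t: 2.
Bottleneck = min = 2.

s->A->t, bottleneck 2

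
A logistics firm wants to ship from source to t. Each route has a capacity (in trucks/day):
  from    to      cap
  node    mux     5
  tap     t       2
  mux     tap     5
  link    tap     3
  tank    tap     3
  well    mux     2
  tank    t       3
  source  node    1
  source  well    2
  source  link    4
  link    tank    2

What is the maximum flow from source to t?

Augment source→link→tank→t: bottleneck 2. Total 2.
Augment source→link→tap→t: bottleneck 2. Total 4.
No augmenting path remains in the residual graph.

4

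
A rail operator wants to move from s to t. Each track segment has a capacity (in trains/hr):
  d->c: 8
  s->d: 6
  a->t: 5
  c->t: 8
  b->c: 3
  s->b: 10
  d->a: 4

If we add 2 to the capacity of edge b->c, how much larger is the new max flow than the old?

Original max flow = 9.
After raising cap(b->c), augmenting paths through that edge carry 2 more units.
New max flow = 11. Increase = 2.

2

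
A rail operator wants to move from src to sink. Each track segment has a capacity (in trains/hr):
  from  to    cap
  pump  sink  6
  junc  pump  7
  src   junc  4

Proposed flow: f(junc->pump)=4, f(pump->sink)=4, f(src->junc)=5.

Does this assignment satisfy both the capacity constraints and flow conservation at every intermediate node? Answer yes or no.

No

Capacity violated on src->junc: flow 5 > capacity 4.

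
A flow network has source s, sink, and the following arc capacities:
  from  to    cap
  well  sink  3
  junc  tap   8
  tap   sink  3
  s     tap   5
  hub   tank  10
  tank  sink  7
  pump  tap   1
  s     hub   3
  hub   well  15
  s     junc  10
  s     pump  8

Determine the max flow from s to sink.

Augment s→tap→sink: bottleneck 3. Total 3.
Augment s→hub→well→sink: bottleneck 3. Total 6.
No augmenting path remains in the residual graph.

6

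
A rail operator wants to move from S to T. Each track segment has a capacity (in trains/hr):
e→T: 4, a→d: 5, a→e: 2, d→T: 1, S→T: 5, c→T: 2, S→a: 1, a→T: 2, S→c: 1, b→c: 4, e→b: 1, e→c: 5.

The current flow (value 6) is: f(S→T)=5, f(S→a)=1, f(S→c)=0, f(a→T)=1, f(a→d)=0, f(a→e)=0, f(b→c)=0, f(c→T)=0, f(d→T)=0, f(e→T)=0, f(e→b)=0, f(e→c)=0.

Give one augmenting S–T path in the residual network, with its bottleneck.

Residual along S→c→T: S→c: 1, c→T: 2.
Bottleneck = min = 1.

S→c→T, bottleneck 1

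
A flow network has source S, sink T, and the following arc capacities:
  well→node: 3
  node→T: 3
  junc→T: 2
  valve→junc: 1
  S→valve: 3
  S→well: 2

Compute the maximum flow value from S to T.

Augment S→valve→junc→T: bottleneck 1. Total 1.
Augment S→well→node→T: bottleneck 2. Total 3.
No augmenting path remains in the residual graph.

3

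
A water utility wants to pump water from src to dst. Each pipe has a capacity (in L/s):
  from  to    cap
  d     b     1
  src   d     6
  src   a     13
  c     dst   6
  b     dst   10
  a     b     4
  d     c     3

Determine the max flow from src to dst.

8

Augment src->a->b->dst: bottleneck 4. Total 4.
Augment src->d->b->dst: bottleneck 1. Total 5.
Augment src->d->c->dst: bottleneck 3. Total 8.
No augmenting path remains in the residual graph.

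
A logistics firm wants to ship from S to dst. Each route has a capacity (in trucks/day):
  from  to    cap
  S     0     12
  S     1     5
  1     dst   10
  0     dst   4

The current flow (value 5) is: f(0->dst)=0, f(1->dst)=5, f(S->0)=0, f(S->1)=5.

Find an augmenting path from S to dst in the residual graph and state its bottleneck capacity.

Residual along S->0->dst: S->0: 12, 0->dst: 4.
Bottleneck = min = 4.

S->0->dst, bottleneck 4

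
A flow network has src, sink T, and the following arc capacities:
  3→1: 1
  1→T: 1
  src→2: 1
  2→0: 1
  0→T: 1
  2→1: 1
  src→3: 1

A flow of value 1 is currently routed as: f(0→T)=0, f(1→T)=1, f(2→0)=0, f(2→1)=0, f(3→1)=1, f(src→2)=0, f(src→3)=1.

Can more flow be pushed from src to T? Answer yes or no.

Residual path src→2→0→T has bottleneck 1 > 0.
Pushing 1 along it raises the flow to 2, so the given flow is not maximum.

Yes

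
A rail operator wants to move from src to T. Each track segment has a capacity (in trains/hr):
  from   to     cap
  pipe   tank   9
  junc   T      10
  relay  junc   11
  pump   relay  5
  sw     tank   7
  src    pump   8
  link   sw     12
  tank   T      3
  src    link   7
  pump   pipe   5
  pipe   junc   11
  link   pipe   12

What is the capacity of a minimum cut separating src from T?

13

Max flow = 13 (via 4 augmenting paths).
In the residual at optimum, the set reachable from src is {junc, link, pipe, pump, relay, src, sw, tank}.
Cut edges: tank->T (cap 3), junc->T (cap 10). Sum = 13.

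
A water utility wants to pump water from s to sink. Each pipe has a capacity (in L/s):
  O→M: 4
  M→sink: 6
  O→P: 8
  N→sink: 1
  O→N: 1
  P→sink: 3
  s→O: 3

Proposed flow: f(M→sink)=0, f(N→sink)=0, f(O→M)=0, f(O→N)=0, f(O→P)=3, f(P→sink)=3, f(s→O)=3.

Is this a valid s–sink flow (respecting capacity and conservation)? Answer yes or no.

Every edge has 0 ≤ f(e) ≤ cap(e).
At each intermediate node, inflow equals outflow.

Yes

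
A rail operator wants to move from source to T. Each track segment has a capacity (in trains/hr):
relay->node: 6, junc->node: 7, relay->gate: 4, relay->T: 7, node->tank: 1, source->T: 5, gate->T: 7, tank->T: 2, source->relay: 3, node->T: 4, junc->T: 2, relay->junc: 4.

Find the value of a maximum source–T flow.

8

Augment source->T: bottleneck 5. Total 5.
Augment source->relay->T: bottleneck 3. Total 8.
No augmenting path remains in the residual graph.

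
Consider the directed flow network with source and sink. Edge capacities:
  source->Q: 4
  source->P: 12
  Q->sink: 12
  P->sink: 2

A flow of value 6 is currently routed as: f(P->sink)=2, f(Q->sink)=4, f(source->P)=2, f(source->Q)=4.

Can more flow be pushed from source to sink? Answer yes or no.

Residual reachable from source: {P, source}; sink is not reachable.
Saturated cut: source->Q, P->sink with total capacity 6 = current flow value. Flow is maximum.

No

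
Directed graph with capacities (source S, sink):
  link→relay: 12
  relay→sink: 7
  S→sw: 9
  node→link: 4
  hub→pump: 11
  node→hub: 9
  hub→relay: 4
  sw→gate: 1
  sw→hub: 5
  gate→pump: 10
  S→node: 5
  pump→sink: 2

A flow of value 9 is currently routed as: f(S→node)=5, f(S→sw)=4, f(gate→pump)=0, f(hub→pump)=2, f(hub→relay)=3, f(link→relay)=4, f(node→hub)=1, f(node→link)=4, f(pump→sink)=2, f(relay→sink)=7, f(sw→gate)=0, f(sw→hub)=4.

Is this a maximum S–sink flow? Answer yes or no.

Yes

Residual reachable from S: {S, gate, hub, link, node, pump, relay, sw}; sink is not reachable.
Saturated cut: relay→sink, pump→sink with total capacity 9 = current flow value. Flow is maximum.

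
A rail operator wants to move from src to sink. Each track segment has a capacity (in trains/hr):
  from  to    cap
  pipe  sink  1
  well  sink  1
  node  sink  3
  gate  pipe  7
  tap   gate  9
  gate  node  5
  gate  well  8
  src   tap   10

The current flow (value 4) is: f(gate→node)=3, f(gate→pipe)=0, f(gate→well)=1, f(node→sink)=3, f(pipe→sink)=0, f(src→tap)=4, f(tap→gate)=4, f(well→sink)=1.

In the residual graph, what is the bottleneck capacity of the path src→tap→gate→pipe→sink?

1

Residual capacities along the path: src→tap: 6, tap→gate: 5, gate→pipe: 7, pipe→sink: 1.
Minimum is 1.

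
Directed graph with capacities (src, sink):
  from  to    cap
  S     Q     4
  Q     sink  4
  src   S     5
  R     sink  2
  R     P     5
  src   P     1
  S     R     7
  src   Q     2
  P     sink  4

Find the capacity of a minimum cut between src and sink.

8

Max flow = 8 (via 5 augmenting paths).
In the residual at optimum, the set reachable from src is {src}.
Cut edges: src->S (cap 5), src->Q (cap 2), src->P (cap 1). Sum = 8.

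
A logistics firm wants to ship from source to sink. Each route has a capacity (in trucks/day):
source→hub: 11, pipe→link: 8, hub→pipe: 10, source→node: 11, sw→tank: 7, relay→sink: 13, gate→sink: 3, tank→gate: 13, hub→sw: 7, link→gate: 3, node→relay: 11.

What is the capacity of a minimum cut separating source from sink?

14

Max flow = 14 (via 2 augmenting paths).
In the residual at optimum, the set reachable from source is {gate, hub, link, pipe, source, sw, tank}.
Cut edges: source→node (cap 11), gate→sink (cap 3). Sum = 14.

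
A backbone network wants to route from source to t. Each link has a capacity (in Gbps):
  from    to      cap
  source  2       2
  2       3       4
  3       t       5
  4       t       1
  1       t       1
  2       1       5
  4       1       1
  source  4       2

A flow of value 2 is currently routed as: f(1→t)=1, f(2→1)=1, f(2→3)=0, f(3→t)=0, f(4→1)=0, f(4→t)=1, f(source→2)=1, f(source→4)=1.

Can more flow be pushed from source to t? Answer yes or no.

Yes

Residual path source→2→3→t has bottleneck 1 > 0.
Pushing 1 along it raises the flow to 3, so the given flow is not maximum.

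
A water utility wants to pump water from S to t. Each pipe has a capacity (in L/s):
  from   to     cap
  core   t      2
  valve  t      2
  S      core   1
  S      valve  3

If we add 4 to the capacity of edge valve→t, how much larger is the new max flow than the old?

Original max flow = 3.
After raising cap(valve→t), augmenting paths through that edge carry 1 more unit.
New max flow = 4. Increase = 1.

1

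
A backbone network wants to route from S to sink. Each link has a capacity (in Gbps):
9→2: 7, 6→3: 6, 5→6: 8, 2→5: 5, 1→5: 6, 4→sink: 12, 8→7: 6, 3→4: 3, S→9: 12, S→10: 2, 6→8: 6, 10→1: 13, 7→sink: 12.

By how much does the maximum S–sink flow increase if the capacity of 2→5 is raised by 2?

1

Original max flow = 7.
After raising cap(2→5), augmenting paths through that edge carry 1 more unit.
New max flow = 8. Increase = 1.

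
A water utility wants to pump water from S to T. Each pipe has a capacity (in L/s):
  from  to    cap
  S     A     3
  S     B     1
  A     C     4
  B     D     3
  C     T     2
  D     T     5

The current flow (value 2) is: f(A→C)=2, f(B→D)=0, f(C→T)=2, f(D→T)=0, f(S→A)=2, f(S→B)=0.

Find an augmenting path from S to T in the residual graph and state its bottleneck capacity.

S→B→D→T, bottleneck 1

Residual along S→B→D→T: S→B: 1, B→D: 3, D→T: 5.
Bottleneck = min = 1.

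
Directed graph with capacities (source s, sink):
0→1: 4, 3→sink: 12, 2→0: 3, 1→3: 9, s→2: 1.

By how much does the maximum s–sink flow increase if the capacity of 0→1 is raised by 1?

Original max flow = 1.
Edge 0→1 does not cross the min cut (source side {s}), so extra capacity there cannot help.
New max flow = 1. Increase = 0.

0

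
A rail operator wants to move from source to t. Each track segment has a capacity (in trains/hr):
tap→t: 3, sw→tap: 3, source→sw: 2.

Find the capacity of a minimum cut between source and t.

2

Max flow = 2 (via 1 augmenting path).
In the residual at optimum, the set reachable from source is {source}.
Cut edges: source→sw (cap 2). Sum = 2.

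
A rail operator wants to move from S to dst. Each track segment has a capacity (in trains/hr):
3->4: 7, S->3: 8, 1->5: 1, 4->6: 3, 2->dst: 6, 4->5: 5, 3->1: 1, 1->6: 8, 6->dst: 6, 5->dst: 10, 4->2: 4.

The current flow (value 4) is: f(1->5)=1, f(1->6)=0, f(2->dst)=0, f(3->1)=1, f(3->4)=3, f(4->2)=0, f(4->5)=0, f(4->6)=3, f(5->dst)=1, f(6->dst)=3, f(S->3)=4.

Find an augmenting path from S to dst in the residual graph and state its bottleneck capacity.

Residual along S->3->4->5->dst: S->3: 4, 3->4: 4, 4->5: 5, 5->dst: 9.
Bottleneck = min = 4.

S->3->4->5->dst, bottleneck 4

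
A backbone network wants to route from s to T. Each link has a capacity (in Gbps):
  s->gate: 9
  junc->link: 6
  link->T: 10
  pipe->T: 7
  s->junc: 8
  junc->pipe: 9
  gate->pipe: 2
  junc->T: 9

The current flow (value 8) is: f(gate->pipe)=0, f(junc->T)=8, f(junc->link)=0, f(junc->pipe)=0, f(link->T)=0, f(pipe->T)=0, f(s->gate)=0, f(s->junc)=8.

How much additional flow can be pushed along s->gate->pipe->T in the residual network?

2

Residual capacities along the path: s->gate: 9, gate->pipe: 2, pipe->T: 7.
Minimum is 2.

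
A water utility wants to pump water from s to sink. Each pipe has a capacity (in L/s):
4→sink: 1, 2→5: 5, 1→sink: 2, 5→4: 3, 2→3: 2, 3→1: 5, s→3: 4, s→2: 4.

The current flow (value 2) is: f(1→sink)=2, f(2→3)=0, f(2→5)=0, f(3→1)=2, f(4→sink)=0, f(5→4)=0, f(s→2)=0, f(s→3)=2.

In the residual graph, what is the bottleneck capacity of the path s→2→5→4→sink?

1

Residual capacities along the path: s→2: 4, 2→5: 5, 5→4: 3, 4→sink: 1.
Minimum is 1.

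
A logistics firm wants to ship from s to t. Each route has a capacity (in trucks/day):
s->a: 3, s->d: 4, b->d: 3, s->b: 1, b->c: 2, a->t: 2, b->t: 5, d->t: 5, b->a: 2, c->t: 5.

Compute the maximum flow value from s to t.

Augment s->b->t: bottleneck 1. Total 1.
Augment s->a->t: bottleneck 2. Total 3.
Augment s->d->t: bottleneck 4. Total 7.
No augmenting path remains in the residual graph.

7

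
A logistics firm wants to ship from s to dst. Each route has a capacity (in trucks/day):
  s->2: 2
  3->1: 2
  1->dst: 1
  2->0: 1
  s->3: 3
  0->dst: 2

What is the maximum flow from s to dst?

Augment s->2->0->dst: bottleneck 1. Total 1.
Augment s->3->1->dst: bottleneck 1. Total 2.
No augmenting path remains in the residual graph.

2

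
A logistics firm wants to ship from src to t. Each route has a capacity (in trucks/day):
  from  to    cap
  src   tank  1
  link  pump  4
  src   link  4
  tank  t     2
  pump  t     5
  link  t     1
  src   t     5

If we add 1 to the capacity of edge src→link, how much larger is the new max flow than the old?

1

Original max flow = 10.
After raising cap(src→link), augmenting paths through that edge carry 1 more unit.
New max flow = 11. Increase = 1.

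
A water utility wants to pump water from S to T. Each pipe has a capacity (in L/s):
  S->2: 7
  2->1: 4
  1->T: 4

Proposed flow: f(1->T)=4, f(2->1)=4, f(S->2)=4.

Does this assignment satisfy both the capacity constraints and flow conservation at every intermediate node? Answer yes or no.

Every edge has 0 ≤ f(e) ≤ cap(e).
At each intermediate node, inflow equals outflow.

Yes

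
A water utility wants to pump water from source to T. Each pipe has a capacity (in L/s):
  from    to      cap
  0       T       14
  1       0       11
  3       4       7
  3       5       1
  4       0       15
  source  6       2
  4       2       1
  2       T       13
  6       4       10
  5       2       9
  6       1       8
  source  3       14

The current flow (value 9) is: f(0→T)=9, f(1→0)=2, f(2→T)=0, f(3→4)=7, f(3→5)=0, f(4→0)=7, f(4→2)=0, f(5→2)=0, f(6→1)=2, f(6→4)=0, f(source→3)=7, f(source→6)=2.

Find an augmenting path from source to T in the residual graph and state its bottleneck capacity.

Residual along source→3→5→2→T: source→3: 7, 3→5: 1, 5→2: 9, 2→T: 13.
Bottleneck = min = 1.

source→3→5→2→T, bottleneck 1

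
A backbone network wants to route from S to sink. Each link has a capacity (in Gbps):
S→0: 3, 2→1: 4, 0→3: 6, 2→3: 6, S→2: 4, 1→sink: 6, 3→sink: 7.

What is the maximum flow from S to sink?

Augment S→0→3→sink: bottleneck 3. Total 3.
Augment S→2→3→sink: bottleneck 4. Total 7.
No augmenting path remains in the residual graph.

7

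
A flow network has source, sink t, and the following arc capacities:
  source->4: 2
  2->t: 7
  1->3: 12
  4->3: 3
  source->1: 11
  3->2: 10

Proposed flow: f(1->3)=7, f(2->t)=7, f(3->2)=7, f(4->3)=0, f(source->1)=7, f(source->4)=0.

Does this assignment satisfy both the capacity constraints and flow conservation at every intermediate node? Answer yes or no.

Yes

Every edge has 0 ≤ f(e) ≤ cap(e).
At each intermediate node, inflow equals outflow.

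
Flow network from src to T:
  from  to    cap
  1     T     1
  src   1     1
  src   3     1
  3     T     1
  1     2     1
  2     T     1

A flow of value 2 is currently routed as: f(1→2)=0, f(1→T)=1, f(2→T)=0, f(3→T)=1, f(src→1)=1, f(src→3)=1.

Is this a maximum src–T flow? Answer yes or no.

Yes

Residual reachable from src: {src}; T is not reachable.
Saturated cut: src→1, src→3 with total capacity 2 = current flow value. Flow is maximum.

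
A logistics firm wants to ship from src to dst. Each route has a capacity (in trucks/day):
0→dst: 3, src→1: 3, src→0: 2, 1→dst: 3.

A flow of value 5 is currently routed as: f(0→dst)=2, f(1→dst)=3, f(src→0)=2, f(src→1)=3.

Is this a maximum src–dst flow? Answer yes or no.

Yes

Residual reachable from src: {src}; dst is not reachable.
Saturated cut: src→1, src→0 with total capacity 5 = current flow value. Flow is maximum.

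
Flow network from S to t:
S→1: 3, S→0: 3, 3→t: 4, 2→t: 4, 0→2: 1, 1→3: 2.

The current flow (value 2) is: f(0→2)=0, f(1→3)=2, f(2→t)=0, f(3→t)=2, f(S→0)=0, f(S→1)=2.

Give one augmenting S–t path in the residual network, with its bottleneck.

Residual along S→0→2→t: S→0: 3, 0→2: 1, 2→t: 4.
Bottleneck = min = 1.

S→0→2→t, bottleneck 1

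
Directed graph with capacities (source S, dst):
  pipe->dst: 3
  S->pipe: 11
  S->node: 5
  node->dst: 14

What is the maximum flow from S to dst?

8

Augment S->pipe->dst: bottleneck 3. Total 3.
Augment S->node->dst: bottleneck 5. Total 8.
No augmenting path remains in the residual graph.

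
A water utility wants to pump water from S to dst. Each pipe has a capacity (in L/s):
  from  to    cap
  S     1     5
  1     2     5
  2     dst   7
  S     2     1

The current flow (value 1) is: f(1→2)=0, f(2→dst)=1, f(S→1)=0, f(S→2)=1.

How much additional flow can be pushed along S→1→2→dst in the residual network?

Residual capacities along the path: S→1: 5, 1→2: 5, 2→dst: 6.
Minimum is 5.

5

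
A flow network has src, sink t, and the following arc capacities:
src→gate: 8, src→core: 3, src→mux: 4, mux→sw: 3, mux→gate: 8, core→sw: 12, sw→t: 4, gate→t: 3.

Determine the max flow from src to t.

Augment src→gate→t: bottleneck 3. Total 3.
Augment src→core→sw→t: bottleneck 3. Total 6.
Augment src→mux→sw→t: bottleneck 1. Total 7.
No augmenting path remains in the residual graph.

7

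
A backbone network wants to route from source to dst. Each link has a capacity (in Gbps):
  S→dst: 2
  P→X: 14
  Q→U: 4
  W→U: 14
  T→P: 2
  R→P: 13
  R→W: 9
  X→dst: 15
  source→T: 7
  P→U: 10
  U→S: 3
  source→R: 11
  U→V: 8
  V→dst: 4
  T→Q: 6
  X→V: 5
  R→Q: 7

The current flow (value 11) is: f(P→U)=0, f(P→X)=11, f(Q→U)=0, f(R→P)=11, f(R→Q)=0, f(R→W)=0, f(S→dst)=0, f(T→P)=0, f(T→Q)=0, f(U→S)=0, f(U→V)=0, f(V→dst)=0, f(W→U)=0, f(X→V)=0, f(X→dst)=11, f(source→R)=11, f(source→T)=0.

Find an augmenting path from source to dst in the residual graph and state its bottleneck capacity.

source→T→P→X→dst, bottleneck 2

Residual along source→T→P→X→dst: source→T: 7, T→P: 2, P→X: 3, X→dst: 4.
Bottleneck = min = 2.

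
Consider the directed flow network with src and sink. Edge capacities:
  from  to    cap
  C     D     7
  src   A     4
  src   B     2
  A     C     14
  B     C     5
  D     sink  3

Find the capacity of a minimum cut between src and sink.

Max flow = 3 (via 2 augmenting paths).
In the residual at optimum, the set reachable from src is {A, B, C, D, src}.
Cut edges: D->sink (cap 3). Sum = 3.

3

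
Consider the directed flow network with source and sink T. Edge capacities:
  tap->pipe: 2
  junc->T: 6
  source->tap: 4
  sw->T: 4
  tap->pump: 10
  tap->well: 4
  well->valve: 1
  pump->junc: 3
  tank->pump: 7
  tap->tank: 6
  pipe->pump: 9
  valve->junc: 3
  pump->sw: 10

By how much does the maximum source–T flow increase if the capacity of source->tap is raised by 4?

4

Original max flow = 4.
After raising cap(source->tap), augmenting paths through that edge carry 4 more units.
New max flow = 8. Increase = 4.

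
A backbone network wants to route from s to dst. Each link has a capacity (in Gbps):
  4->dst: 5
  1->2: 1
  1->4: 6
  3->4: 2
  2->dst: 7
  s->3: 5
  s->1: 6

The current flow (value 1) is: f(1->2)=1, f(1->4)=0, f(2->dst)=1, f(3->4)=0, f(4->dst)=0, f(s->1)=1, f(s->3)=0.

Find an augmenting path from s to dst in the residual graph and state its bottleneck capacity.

Residual along s->1->4->dst: s->1: 5, 1->4: 6, 4->dst: 5.
Bottleneck = min = 5.

s->1->4->dst, bottleneck 5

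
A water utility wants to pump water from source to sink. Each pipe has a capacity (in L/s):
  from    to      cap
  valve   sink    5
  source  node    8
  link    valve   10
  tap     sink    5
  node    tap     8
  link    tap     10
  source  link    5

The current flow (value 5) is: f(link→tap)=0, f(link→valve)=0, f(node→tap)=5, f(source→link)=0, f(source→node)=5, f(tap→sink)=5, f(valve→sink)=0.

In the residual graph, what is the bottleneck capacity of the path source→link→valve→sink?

5

Residual capacities along the path: source→link: 5, link→valve: 10, valve→sink: 5.
Minimum is 5.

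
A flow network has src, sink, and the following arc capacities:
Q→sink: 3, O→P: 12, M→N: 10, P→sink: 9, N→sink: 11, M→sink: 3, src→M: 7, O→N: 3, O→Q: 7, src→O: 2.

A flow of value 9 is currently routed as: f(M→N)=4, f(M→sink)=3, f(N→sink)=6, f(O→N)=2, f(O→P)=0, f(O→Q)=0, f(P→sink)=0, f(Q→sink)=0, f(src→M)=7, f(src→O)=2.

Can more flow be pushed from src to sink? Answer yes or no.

No

Residual reachable from src: {src}; sink is not reachable.
Saturated cut: src→O, src→M with total capacity 9 = current flow value. Flow is maximum.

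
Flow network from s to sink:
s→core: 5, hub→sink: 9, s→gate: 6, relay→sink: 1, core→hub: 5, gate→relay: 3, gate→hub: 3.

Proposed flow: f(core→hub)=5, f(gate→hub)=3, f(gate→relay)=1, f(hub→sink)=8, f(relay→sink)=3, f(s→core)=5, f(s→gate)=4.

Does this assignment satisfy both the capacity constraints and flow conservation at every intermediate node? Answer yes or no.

Capacity violated on relay→sink: flow 3 > capacity 1.

No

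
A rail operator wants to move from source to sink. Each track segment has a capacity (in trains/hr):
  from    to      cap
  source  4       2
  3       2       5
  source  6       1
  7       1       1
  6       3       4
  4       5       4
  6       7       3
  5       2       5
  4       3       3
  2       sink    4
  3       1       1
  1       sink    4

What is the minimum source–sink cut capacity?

Max flow = 3 (via 3 augmenting paths).
In the residual at optimum, the set reachable from source is {source}.
Cut edges: source->6 (cap 1), source->4 (cap 2). Sum = 3.

3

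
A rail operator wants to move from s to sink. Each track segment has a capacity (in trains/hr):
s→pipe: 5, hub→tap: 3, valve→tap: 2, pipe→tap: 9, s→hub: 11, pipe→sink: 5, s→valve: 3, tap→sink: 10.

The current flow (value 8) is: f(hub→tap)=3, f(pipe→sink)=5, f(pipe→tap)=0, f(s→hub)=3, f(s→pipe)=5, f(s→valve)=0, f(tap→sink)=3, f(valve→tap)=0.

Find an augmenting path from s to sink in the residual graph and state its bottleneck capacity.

s→valve→tap→sink, bottleneck 2

Residual along s→valve→tap→sink: s→valve: 3, valve→tap: 2, tap→sink: 7.
Bottleneck = min = 2.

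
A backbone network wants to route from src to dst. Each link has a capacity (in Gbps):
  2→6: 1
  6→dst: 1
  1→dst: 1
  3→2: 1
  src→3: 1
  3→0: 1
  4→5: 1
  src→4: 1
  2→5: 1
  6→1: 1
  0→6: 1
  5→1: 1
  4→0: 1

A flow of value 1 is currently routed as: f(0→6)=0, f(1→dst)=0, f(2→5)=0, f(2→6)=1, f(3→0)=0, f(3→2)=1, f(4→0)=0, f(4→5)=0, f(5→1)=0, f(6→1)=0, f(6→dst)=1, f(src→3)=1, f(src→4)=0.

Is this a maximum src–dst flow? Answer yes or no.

No

Residual path src→4→5→1→dst has bottleneck 1 > 0.
Pushing 1 along it raises the flow to 2, so the given flow is not maximum.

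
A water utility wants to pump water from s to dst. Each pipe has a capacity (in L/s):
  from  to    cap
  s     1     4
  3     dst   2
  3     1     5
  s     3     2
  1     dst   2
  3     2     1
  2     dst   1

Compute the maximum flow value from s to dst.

Augment s→3→dst: bottleneck 2. Total 2.
Augment s→1→dst: bottleneck 2. Total 4.
No augmenting path remains in the residual graph.

4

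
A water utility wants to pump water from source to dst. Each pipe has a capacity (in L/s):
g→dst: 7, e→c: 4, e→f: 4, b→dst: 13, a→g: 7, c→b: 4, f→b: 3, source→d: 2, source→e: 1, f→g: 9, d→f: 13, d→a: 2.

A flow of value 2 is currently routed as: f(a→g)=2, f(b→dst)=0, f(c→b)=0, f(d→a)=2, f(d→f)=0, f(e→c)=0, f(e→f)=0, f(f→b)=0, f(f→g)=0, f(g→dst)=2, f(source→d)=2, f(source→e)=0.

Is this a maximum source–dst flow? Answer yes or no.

No

Residual path source→e→f→g→dst has bottleneck 1 > 0.
Pushing 1 along it raises the flow to 3, so the given flow is not maximum.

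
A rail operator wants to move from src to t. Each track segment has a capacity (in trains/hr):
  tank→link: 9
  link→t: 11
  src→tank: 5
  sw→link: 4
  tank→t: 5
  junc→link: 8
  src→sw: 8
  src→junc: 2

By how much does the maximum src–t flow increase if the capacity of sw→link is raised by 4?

4

Original max flow = 11.
After raising cap(sw→link), augmenting paths through that edge carry 4 more units.
New max flow = 15. Increase = 4.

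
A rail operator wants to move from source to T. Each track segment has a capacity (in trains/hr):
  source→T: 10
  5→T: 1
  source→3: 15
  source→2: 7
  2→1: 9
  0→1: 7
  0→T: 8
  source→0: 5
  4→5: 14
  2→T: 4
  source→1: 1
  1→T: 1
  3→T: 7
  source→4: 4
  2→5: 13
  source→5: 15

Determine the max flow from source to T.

Augment source→T: bottleneck 10. Total 10.
Augment source→2→T: bottleneck 4. Total 14.
Augment source→0→T: bottleneck 5. Total 19.
Augment source→3→T: bottleneck 7. Total 26.
Augment source→1→T: bottleneck 1. Total 27.
Augment source→5→T: bottleneck 1. Total 28.
No augmenting path remains in the residual graph.

28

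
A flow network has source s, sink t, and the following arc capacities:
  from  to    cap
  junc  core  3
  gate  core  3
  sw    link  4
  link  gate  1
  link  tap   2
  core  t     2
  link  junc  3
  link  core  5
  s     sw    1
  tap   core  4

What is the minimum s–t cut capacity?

Max flow = 1 (via 1 augmenting path).
In the residual at optimum, the set reachable from s is {s}.
Cut edges: s->sw (cap 1). Sum = 1.

1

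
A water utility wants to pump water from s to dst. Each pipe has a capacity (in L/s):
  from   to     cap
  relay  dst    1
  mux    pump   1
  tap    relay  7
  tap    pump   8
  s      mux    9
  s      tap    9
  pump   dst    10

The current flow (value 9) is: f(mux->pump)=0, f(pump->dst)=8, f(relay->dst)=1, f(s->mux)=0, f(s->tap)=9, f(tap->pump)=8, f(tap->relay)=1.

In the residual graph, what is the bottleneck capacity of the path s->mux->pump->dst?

1

Residual capacities along the path: s->mux: 9, mux->pump: 1, pump->dst: 2.
Minimum is 1.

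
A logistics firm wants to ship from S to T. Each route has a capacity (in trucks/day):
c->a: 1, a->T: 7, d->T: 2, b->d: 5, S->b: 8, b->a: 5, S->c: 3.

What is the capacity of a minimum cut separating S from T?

8

Max flow = 8 (via 3 augmenting paths).
In the residual at optimum, the set reachable from S is {S, b, c, d}.
Cut edges: c->a (cap 1), b->a (cap 5), d->T (cap 2). Sum = 8.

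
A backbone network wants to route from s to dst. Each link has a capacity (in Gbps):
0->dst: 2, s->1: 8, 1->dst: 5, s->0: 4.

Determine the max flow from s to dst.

7

Augment s->0->dst: bottleneck 2. Total 2.
Augment s->1->dst: bottleneck 5. Total 7.
No augmenting path remains in the residual graph.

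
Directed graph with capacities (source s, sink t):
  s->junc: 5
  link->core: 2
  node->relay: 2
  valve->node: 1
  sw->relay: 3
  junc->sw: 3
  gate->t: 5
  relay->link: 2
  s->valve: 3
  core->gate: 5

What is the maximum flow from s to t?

Augment s->junc->sw->relay->link->core->gate->t: bottleneck 2. Total 2.
No augmenting path remains in the residual graph.

2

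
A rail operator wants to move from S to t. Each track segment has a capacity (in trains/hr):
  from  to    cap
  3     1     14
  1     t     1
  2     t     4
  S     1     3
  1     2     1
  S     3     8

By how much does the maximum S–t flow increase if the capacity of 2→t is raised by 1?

Original max flow = 2.
Edge 2→t does not cross the min cut (source side {1, 3, S}), so extra capacity there cannot help.
New max flow = 2. Increase = 0.

0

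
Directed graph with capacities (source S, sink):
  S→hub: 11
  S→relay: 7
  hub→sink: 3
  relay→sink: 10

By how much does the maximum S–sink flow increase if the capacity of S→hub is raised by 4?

0

Original max flow = 10.
Edge S→hub does not cross the min cut (source side {S, hub}), so extra capacity there cannot help.
New max flow = 10. Increase = 0.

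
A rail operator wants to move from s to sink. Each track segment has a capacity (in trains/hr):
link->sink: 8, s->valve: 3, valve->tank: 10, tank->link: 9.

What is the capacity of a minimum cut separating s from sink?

3

Max flow = 3 (via 1 augmenting path).
In the residual at optimum, the set reachable from s is {s}.
Cut edges: s->valve (cap 3). Sum = 3.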